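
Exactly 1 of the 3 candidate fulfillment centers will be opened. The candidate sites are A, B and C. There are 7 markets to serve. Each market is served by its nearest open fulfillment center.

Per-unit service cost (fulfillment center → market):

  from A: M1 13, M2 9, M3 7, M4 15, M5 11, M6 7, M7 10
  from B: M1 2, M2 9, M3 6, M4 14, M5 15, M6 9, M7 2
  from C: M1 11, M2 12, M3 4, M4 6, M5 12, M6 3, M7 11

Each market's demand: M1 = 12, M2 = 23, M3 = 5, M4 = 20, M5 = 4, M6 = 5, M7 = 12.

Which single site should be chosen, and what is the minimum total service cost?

Choose B only; total service cost 670.

With exactly 1 open, each market uses its cheapest among the chosen.
{B}: M1→B 2·12=24, M2→B 9·23=207, M3→B 6·5=30, M4→B 14·20=280, M5→B 15·4=60, M6→B 9·5=45, M7→B 2·12=24. Service cost 670.
{C}: service cost 743
{A}: service cost 897
Among all 3 size-1 choices, {B} is lowest.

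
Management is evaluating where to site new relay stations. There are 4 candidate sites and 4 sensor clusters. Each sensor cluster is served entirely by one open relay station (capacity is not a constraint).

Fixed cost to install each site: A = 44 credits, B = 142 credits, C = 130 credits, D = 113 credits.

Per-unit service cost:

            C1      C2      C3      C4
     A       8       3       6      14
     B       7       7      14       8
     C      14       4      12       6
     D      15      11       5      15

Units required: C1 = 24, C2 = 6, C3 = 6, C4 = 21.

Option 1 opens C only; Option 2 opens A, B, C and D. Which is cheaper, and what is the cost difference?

Option 1 is cheaper by 83.

Option 1: {C}: C1→C 14·24=336, C2→C 4·6=24, C3→C 12·6=72, C4→C 6·21=126. Service 558; fixed 130; total 688.
Option 2: {A, B, C, D}: C1→B 7·24=168, C2→A 3·6=18, C3→D 5·6=30, C4→C 6·21=126. Service 342; fixed 429; total 771.
Difference: |688 − 771| = 83.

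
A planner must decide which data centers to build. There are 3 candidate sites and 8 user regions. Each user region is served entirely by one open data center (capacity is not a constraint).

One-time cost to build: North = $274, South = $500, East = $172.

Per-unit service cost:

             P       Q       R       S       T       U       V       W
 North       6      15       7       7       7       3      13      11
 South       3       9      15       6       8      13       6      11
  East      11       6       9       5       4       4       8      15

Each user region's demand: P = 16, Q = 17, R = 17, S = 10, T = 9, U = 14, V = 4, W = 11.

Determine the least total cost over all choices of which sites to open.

Minimum total cost: 942

For any fixed open set, each user region goes to its cheapest open site; total = fixed + service.
{East}: P→East 11·16=176, Q→East 6·17=102, R→East 9·17=153, S→East 5·10=50, T→East 4·9=36, U→East 4·14=56, V→East 8·4=32, W→East 15·11=165. Service 770; fixed 172; total 942.
{North, East}: P→North 6·16=96, Q→East 6·17=102, R→North 7·17=119, S→East 5·10=50, T→East 4·9=36, U→North 3·14=42, V→East 8·4=32, W→North 11·11=121. Service 598; fixed 446; total 1044.
{North}: service 818 + fixed 274 = 1092
{North, South, East}: service 542 + fixed 946 = 1488
No other subset beats 942.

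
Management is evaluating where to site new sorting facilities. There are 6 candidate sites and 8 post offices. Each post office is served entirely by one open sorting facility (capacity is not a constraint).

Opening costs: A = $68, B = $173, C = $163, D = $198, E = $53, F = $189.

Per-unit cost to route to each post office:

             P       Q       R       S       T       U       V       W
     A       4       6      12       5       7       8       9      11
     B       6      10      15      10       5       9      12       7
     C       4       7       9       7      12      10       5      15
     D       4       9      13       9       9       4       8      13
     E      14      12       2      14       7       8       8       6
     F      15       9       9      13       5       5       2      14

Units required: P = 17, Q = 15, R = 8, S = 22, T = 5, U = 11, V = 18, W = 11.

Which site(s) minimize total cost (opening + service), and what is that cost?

Open A and E; minimum total cost 738.

For any fixed open set, each post office goes to its cheapest open site; total = fixed + service.
{A, E}: P→A 4·17=68, Q→A 6·15=90, R→E 2·8=16, S→A 5·22=110, T→A 7·5=35, U→A 8·11=88, V→E 8·18=144, W→E 6·11=66. Service 617; fixed 121; total 738.
{A, E, F}: service 466 + fixed 310 = 776
{A, F}: service 577 + fixed 257 = 834
{A, B, C, D, E, F}: service 455 + fixed 844 = 1299
No other subset beats 738.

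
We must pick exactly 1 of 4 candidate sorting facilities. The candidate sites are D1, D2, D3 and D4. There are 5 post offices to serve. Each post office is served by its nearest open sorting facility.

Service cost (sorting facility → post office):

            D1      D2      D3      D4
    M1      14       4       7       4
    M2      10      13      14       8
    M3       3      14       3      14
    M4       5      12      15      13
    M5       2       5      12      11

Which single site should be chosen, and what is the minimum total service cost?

Choose D1 only; total service cost 34.

With exactly 1 open, each post office uses its cheapest among the chosen.
{D1}: M1→D1 14, M2→D1 10, M3→D1 3, M4→D1 5, M5→D1 2. Service cost 34.
{D2}: service cost 48
{D4}: service cost 50
Among all 4 size-1 choices, {D1} is lowest.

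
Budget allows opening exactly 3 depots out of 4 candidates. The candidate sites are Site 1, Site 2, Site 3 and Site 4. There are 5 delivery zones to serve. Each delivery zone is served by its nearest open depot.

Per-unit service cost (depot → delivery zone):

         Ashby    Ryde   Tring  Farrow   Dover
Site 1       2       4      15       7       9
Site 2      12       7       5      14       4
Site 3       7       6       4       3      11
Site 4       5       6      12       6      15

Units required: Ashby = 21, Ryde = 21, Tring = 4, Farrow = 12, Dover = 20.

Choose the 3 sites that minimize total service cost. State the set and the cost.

With exactly 3 open, each delivery zone uses its cheapest among the chosen.
{Site 1, Site 2, Site 3}: Ashby→Site 1 2·21=42, Ryde→Site 1 4·21=84, Tring→Site 3 4·4=16, Farrow→Site 3 3·12=36, Dover→Site 2 4·20=80. Service cost 258.
{Site 1, Site 2, Site 4}: service cost 298
{Site 1, Site 3, Site 4}: service cost 358
Among all 4 size-3 choices, {Site 1, Site 2, Site 3} is lowest.

Choose Site 1, Site 2 and Site 3; total service cost 258.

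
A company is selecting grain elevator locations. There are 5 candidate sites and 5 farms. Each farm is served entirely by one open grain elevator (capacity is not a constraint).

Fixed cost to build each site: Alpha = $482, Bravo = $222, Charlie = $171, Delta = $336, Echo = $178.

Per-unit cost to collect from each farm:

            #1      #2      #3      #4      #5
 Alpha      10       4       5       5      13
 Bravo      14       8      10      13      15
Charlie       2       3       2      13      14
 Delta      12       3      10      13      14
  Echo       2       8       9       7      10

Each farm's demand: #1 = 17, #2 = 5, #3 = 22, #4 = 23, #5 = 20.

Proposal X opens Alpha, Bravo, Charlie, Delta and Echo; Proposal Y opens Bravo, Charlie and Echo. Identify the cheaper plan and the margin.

Proposal X: {Alpha, Bravo, Charlie, Delta, Echo}: #1→Charlie 2·17=34, #2→Charlie 3·5=15, #3→Charlie 2·22=44, #4→Alpha 5·23=115, #5→Echo 10·20=200. Service 408; fixed 1389; total 1797.
Proposal Y: {Bravo, Charlie, Echo}: #1→Charlie 2·17=34, #2→Charlie 3·5=15, #3→Charlie 2·22=44, #4→Echo 7·23=161, #5→Echo 10·20=200. Service 454; fixed 571; total 1025.
Difference: |1797 − 1025| = 772.

Proposal Y is cheaper by 772.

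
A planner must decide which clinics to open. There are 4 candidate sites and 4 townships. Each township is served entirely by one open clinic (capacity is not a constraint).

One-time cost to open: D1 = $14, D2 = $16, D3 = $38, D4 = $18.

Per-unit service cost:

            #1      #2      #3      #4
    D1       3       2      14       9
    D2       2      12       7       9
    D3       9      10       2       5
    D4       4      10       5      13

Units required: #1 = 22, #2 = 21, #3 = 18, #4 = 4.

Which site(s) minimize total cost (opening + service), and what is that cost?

For any fixed open set, each township goes to its cheapest open site; total = fixed + service.
{D1, D2, D3}: #1→D2 2·22=44, #2→D1 2·21=42, #3→D3 2·18=36, #4→D3 5·4=20. Service 142; fixed 68; total 210.
{D1, D3}: service 164 + fixed 52 = 216
{D1, D2, D3, D4}: service 142 + fixed 86 = 228
{D1}: #1→D1 3·22=66, #2→D1 2·21=42, #3→D1 14·18=252, #4→D1 9·4=36. Service 396; fixed 14; total 410.
No other subset beats 210.

Open D1, D2 and D3; minimum total cost 210.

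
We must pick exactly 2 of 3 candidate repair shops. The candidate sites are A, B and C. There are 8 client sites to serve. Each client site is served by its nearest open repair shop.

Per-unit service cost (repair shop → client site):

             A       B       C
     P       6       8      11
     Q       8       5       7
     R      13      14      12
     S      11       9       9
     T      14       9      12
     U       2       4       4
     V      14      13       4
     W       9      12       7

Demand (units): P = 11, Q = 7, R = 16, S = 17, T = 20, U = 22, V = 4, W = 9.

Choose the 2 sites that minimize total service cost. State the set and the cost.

Choose B and C; total service cost 815.

With exactly 2 open, each client site uses its cheapest among the chosen.
{B, C}: P→B 8·11=88, Q→B 5·7=35, R→C 12·16=192, S→B 9·17=153, T→B 9·20=180, U→B 4·22=88, V→C 4·4=16, W→C 7·9=63. Service cost 815.
{A, B}: service cost 819
{A, C}: service cost 823
Among all 3 size-2 choices, {B, C} is lowest.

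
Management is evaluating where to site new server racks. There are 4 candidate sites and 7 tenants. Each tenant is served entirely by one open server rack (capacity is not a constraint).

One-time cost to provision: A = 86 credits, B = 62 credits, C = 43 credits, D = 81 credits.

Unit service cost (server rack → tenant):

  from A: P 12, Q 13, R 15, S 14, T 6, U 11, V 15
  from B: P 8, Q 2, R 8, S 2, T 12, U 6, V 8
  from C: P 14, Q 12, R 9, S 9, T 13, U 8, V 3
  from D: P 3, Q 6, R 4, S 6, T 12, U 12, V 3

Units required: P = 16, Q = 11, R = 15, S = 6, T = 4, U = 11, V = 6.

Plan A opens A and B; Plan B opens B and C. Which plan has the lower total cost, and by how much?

Plan B is cheaper by 49.

Plan A: {A, B}: P→B 8·16=128, Q→B 2·11=22, R→B 8·15=120, S→B 2·6=12, T→A 6·4=24, U→B 6·11=66, V→B 8·6=48. Service 420; fixed 148; total 568.
Plan B: {B, C}: P→B 8·16=128, Q→B 2·11=22, R→B 8·15=120, S→B 2·6=12, T→B 12·4=48, U→B 6·11=66, V→C 3·6=18. Service 414; fixed 105; total 519.
Difference: |568 − 519| = 49.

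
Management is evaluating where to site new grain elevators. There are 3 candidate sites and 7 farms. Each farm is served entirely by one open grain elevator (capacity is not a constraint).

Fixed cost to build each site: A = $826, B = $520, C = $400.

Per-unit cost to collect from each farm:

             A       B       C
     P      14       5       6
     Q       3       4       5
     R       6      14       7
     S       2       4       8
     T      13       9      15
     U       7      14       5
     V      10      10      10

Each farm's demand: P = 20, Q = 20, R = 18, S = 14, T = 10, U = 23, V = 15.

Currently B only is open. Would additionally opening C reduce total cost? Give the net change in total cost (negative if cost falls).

No — net change +67 (cost rises by 67).

Current service cost with {B}: 1050.
Adding C: each farm re-picks its cheapest; new service cost 717, saving 333.
Extra fixed cost: 400. Net change = 400 − 333 = 67.
(Totals: 1570 → 1637.)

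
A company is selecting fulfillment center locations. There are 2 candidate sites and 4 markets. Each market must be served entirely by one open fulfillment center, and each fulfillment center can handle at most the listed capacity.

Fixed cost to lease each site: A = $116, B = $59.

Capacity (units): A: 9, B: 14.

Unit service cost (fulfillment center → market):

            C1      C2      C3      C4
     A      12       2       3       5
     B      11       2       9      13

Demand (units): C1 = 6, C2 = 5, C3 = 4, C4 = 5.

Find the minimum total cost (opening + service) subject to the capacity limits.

Minimum total cost: 288

Open {A, B}: C1→B 11·6=66, C2→B 2·5=10, C3→A 3·4=12, C4→A 5·5=25.
Loads: A carries 9/9, B carries 11/14. Service 113; fixed 175; total 288.
Next best feasible plan costs 328.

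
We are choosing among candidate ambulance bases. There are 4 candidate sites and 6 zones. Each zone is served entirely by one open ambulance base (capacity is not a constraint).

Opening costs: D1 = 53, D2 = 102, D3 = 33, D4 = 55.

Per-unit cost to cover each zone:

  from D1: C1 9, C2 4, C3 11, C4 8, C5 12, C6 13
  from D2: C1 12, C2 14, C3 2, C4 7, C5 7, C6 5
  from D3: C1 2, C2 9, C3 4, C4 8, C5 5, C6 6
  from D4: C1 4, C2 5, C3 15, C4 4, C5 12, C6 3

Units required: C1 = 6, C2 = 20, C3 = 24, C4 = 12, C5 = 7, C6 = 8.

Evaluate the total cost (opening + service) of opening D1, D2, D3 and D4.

Each zone is assigned to its cheapest site among the open ones.
{D1, D2, D3, D4}: C1→D3 2·6=12, C2→D1 4·20=80, C3→D2 2·24=48, C4→D4 4·12=48, C5→D3 5·7=35, C6→D4 3·8=24. Service 247; fixed 243; total 490.

Total cost: 490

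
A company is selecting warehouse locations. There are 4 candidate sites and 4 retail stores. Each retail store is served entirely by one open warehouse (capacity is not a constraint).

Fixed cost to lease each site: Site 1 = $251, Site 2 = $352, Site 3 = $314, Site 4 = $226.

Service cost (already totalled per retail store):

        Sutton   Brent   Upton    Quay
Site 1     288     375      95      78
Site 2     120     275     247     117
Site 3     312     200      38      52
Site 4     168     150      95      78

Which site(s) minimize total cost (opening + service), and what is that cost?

For any fixed open set, each retail store goes to its cheapest open site; total = fixed + service.
{Site 4}: Sutton→Site 4 168, Brent→Site 4 150, Upton→Site 4 95, Quay→Site 4 78. Service 491; fixed 226; total 717.
{Site 3}: service 602 + fixed 314 = 916
{Site 3, Site 4}: service 408 + fixed 540 = 948
{Site 1, Site 2, Site 3, Site 4}: Sutton→Site 2 120, Brent→Site 4 150, Upton→Site 3 38, Quay→Site 3 52. Service 360; fixed 1143; total 1503.
(All 15 nonempty subsets were checked; Site 4 only is lowest.)

Open Site 4 only; minimum total cost 717.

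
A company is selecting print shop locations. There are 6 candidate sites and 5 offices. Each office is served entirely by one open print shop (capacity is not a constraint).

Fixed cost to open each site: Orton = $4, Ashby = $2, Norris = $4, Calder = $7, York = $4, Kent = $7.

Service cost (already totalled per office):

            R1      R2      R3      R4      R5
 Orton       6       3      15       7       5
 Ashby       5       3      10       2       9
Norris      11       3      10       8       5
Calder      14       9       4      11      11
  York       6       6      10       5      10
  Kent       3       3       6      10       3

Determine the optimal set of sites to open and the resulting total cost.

Open Ashby and Kent; minimum total cost 26.

For any fixed open set, each office goes to its cheapest open site; total = fixed + service.
{Ashby, Kent}: R1→Kent 3, R2→Ashby 3, R3→Kent 6, R4→Ashby 2, R5→Kent 3. Service 17; fixed 9; total 26.
{Orton, Ashby, Kent}: service 17 + fixed 13 = 30
{Ashby, Norris, Kent}: service 17 + fixed 13 = 30
{Orton, Ashby, Norris, Calder, York, Kent}: service 15 + fixed 28 = 43
No other subset beats 26.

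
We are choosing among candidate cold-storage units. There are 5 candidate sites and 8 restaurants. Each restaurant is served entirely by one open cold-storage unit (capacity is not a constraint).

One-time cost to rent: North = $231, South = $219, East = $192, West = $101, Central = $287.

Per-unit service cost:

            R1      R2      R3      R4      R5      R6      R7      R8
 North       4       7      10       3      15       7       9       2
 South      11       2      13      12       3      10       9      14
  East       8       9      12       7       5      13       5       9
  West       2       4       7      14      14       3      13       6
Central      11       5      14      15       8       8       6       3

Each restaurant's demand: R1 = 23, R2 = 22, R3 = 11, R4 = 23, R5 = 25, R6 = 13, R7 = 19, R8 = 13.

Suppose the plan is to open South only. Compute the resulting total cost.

Each restaurant is assigned to its cheapest site among the open ones.
{South}: R1→South 11·23=253, R2→South 2·22=44, R3→South 13·11=143, R4→South 12·23=276, R5→South 3·25=75, R6→South 10·13=130, R7→South 9·19=171, R8→South 14·13=182. Service 1274; fixed 219; total 1493.

Total cost: 1493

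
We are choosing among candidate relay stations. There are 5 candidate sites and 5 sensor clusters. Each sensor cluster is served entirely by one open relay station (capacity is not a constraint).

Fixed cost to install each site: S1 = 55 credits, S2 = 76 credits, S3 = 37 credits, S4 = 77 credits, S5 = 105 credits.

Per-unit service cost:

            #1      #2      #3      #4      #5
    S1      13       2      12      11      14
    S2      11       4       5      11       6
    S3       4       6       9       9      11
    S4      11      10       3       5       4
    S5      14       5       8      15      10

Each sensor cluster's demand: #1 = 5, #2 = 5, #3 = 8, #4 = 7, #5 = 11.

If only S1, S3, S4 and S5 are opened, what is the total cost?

Each sensor cluster is assigned to its cheapest site among the open ones.
{S1, S3, S4, S5}: #1→S3 4·5=20, #2→S1 2·5=10, #3→S4 3·8=24, #4→S4 5·7=35, #5→S4 4·11=44. Service 133; fixed 274; total 407.

Total cost: 407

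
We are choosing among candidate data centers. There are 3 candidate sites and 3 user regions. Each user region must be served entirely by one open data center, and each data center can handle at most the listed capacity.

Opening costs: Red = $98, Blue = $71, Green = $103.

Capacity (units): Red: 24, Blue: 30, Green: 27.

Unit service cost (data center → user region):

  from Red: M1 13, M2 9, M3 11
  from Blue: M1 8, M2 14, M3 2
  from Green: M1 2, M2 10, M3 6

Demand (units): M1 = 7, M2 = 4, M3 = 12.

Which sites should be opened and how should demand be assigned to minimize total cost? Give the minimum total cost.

Minimum total cost: 207

Open {Blue}: M1→Blue 8·7=56, M2→Blue 14·4=56, M3→Blue 2·12=24.
Loads: Blue carries 23/30. Service 136; fixed 71; total 207.
Next best feasible plan costs 229.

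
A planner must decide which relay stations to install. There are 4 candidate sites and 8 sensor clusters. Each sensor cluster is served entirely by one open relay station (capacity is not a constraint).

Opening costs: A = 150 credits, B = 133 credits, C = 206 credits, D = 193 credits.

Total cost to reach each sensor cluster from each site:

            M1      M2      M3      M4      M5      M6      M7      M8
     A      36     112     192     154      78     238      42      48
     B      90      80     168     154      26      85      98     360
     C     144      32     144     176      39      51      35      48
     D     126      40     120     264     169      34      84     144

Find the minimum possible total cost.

For any fixed open set, each sensor cluster goes to its cheapest open site; total = fixed + service.
{C}: M1→C 144, M2→C 32, M3→C 144, M4→C 176, M5→C 39, M6→C 51, M7→C 35, M8→C 48. Service 669; fixed 206; total 875.
{A, C}: M1→A 36, M2→C 32, M3→C 144, M4→A 154, M5→C 39, M6→C 51, M7→C 35, M8→A 48. Service 539; fixed 356; total 895.
{A, D}: service 552 + fixed 343 = 895
{A, B, C, D}: service 485 + fixed 682 = 1167
No other subset beats 875.

Minimum total cost: 875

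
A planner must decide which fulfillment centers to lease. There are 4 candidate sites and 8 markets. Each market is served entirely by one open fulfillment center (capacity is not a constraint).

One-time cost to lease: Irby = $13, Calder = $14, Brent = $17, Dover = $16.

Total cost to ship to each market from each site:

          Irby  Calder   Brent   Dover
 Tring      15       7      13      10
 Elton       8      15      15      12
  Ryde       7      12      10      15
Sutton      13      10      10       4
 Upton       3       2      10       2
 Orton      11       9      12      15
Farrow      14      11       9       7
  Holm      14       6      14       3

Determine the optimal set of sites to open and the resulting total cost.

Open Irby and Dover; minimum total cost 81.

For any fixed open set, each market goes to its cheapest open site; total = fixed + service.
{Irby, Dover}: Tring→Dover 10, Elton→Irby 8, Ryde→Irby 7, Sutton→Dover 4, Upton→Dover 2, Orton→Irby 11, Farrow→Dover 7, Holm→Dover 3. Service 52; fixed 29; total 81.
{Dover}: Tring→Dover 10, Elton→Dover 12, Ryde→Dover 15, Sutton→Dover 4, Upton→Dover 2, Orton→Dover 15, Farrow→Dover 7, Holm→Dover 3. Service 68; fixed 16; total 84.
{Calder}: service 72 + fixed 14 = 86
{Irby, Calder, Brent, Dover}: Tring→Calder 7, Elton→Irby 8, Ryde→Irby 7, Sutton→Dover 4, Upton→Calder 2, Orton→Calder 9, Farrow→Dover 7, Holm→Dover 3. Service 47; fixed 60; total 107.
No other subset beats 81.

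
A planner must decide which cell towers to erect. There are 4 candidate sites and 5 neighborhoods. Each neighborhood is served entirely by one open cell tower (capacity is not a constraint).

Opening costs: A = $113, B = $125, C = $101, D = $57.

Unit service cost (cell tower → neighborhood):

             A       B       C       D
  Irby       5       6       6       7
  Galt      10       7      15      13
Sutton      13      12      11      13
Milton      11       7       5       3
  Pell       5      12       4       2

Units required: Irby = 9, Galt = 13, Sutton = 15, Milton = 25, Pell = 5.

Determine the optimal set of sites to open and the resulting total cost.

For any fixed open set, each neighborhood goes to its cheapest open site; total = fixed + service.
{D}: Irby→D 7·9=63, Galt→D 13·13=169, Sutton→D 13·15=195, Milton→D 3·25=75, Pell→D 2·5=10. Service 512; fixed 57; total 569.
{B, D}: service 410 + fixed 182 = 592
{A, D}: service 455 + fixed 170 = 625
{A, B, C, D}: Irby→A 5·9=45, Galt→B 7·13=91, Sutton→C 11·15=165, Milton→D 3·25=75, Pell→D 2·5=10. Service 386; fixed 396; total 782.
No other subset beats 569.

Open D only; minimum total cost 569.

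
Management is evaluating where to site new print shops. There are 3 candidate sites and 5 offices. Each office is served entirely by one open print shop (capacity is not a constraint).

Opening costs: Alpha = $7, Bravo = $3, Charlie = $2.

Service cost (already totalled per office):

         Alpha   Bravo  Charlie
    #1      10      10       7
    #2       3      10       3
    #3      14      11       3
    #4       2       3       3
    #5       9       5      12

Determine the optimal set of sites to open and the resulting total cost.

Open Bravo and Charlie; minimum total cost 26.

For any fixed open set, each office goes to its cheapest open site; total = fixed + service.
{Bravo, Charlie}: #1→Charlie 7, #2→Charlie 3, #3→Charlie 3, #4→Bravo 3, #5→Bravo 5. Service 21; fixed 5; total 26.
{Charlie}: service 28 + fixed 2 = 30
{Alpha, Bravo, Charlie}: service 20 + fixed 12 = 32
(All 7 nonempty subsets were checked; Bravo and Charlie is lowest.)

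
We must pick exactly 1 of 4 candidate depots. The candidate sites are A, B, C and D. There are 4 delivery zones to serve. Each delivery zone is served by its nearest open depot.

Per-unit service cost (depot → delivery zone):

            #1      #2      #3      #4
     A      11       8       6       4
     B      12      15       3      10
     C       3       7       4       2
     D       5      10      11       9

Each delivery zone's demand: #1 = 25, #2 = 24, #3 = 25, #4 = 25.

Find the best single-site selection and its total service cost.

Choose C only; total service cost 393.

With exactly 1 open, each delivery zone uses its cheapest among the chosen.
{C}: #1→C 3·25=75, #2→C 7·24=168, #3→C 4·25=100, #4→C 2·25=50. Service cost 393.
{A}: service cost 717
{D}: service cost 865
Among all 4 size-1 choices, {C} is lowest.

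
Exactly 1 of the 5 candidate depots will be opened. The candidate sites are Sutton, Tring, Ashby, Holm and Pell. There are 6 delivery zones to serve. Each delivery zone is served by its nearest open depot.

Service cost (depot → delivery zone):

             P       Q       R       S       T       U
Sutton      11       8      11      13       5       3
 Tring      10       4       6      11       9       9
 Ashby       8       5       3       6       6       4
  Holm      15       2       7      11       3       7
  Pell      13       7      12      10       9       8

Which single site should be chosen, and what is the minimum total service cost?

Choose Ashby only; total service cost 32.

With exactly 1 open, each delivery zone uses its cheapest among the chosen.
{Ashby}: P→Ashby 8, Q→Ashby 5, R→Ashby 3, S→Ashby 6, T→Ashby 6, U→Ashby 4. Service cost 32.
{Holm}: service cost 45
{Tring}: service cost 49
Among all 5 size-1 choices, {Ashby} is lowest.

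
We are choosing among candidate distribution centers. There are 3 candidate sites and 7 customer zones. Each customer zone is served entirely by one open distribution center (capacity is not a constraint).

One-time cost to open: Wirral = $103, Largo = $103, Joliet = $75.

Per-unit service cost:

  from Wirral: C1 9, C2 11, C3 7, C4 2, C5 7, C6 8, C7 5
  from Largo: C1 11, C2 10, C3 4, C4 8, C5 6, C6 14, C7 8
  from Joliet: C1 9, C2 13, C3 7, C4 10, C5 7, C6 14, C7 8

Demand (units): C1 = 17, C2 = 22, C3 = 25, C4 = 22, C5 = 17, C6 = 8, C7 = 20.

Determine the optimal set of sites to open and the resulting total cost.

For any fixed open set, each customer zone goes to its cheapest open site; total = fixed + service.
{Wirral, Largo}: C1→Wirral 9·17=153, C2→Largo 10·22=220, C3→Largo 4·25=100, C4→Wirral 2·22=44, C5→Largo 6·17=102, C6→Wirral 8·8=64, C7→Wirral 5·20=100. Service 783; fixed 206; total 989.
{Wirral}: service 897 + fixed 103 = 1000
{Wirral, Largo, Joliet}: service 783 + fixed 281 = 1064
{Joliet}: C1→Joliet 9·17=153, C2→Joliet 13·22=286, C3→Joliet 7·25=175, C4→Joliet 10·22=220, C5→Joliet 7·17=119, C6→Joliet 14·8=112, C7→Joliet 8·20=160. Service 1225; fixed 75; total 1300.
No other subset beats 989.

Open Wirral and Largo; minimum total cost 989.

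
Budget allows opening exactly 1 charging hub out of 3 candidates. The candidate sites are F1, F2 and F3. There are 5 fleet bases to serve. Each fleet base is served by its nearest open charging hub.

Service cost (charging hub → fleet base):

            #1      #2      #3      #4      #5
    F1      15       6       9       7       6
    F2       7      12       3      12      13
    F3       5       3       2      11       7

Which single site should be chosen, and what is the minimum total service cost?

Choose F3 only; total service cost 28.

With exactly 1 open, each fleet base uses its cheapest among the chosen.
{F3}: #1→F3 5, #2→F3 3, #3→F3 2, #4→F3 11, #5→F3 7. Service cost 28.
{F1}: service cost 43
{F2}: service cost 47
Among all 3 size-1 choices, {F3} is lowest.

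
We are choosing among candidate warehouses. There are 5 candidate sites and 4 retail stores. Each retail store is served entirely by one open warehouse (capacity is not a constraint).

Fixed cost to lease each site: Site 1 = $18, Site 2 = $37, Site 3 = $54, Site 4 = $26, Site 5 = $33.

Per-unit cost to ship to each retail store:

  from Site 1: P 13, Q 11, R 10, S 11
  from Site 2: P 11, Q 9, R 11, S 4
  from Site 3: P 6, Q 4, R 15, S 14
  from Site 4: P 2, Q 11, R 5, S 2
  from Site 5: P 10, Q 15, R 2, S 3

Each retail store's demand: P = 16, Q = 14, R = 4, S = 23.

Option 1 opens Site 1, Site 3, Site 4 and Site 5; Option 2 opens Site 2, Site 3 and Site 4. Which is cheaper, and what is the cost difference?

Option 1: {Site 1, Site 3, Site 4, Site 5}: P→Site 4 2·16=32, Q→Site 3 4·14=56, R→Site 5 2·4=8, S→Site 4 2·23=46. Service 142; fixed 131; total 273.
Option 2: {Site 2, Site 3, Site 4}: P→Site 4 2·16=32, Q→Site 3 4·14=56, R→Site 4 5·4=20, S→Site 4 2·23=46. Service 154; fixed 117; total 271.
Difference: |273 − 271| = 2.

Option 2 is cheaper by 2.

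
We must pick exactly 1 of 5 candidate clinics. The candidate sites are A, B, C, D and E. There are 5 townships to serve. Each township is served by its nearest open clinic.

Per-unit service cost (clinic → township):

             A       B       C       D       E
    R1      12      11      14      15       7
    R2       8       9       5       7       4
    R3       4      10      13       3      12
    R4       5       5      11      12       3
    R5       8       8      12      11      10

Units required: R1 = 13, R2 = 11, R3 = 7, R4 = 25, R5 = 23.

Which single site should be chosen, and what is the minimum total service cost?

Choose E only; total service cost 524.

With exactly 1 open, each township uses its cheapest among the chosen.
{E}: R1→E 7·13=91, R2→E 4·11=44, R3→E 12·7=84, R4→E 3·25=75, R5→E 10·23=230. Service cost 524.
{A}: service cost 581
{B}: service cost 621
Among all 5 size-1 choices, {E} is lowest.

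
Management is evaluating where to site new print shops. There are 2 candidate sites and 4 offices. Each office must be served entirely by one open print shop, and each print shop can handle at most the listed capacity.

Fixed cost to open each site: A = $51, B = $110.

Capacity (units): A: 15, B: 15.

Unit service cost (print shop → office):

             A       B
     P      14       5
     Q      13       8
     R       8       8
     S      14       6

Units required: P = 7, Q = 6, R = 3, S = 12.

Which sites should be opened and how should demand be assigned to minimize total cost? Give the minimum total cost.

Open {A, B}: P→A 14·7=98, Q→A 13·6=78, R→B 8·3=24, S→B 6·12=72.
Loads: A carries 13/15, B carries 15/15. Service 272; fixed 161; total 433.
Next best feasible plan costs 436.

Minimum total cost: 433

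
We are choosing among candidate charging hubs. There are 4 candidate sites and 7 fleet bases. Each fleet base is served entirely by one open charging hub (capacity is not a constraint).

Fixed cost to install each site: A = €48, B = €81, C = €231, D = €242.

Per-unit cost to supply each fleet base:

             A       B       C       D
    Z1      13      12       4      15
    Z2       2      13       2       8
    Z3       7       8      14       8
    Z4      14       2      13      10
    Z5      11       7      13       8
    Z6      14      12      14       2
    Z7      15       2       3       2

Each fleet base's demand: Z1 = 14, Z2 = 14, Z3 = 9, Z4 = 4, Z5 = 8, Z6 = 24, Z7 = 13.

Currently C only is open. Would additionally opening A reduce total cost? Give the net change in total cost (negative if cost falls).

Yes — net change −31 (cost falls by 31).

Current service cost with {C}: 741.
Adding A: each fleet base re-picks its cheapest; new service cost 662, saving 79.
Extra fixed cost: 48. Net change = 48 − 79 = -31.
(Totals: 972 → 941.)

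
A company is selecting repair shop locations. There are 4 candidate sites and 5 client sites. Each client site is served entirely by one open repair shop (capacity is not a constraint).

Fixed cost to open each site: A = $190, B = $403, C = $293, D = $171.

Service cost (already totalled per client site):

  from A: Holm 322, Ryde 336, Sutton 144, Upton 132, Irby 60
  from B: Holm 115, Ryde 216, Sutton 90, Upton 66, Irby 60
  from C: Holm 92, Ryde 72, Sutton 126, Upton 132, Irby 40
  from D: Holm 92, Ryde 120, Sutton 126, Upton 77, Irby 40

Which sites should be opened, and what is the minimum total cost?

For any fixed open set, each client site goes to its cheapest open site; total = fixed + service.
{D}: Holm→D 92, Ryde→D 120, Sutton→D 126, Upton→D 77, Irby→D 40. Service 455; fixed 171; total 626.
{C}: Holm→C 92, Ryde→C 72, Sutton→C 126, Upton→C 132, Irby→C 40. Service 462; fixed 293; total 755.
{A, D}: service 455 + fixed 361 = 816
{A, B, C, D}: service 360 + fixed 1057 = 1417
No other subset beats 626.

Open D only; minimum total cost 626.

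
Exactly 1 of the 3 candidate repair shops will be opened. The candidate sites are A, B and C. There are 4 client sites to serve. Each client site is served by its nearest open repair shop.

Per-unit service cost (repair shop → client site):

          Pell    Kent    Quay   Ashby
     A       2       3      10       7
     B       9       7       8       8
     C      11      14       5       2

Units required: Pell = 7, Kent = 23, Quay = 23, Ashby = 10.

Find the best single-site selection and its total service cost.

With exactly 1 open, each client site uses its cheapest among the chosen.
{A}: Pell→A 2·7=14, Kent→A 3·23=69, Quay→A 10·23=230, Ashby→A 7·10=70. Service cost 383.
{B}: service cost 488
{C}: service cost 534
Among all 3 size-1 choices, {A} is lowest.

Choose A only; total service cost 383.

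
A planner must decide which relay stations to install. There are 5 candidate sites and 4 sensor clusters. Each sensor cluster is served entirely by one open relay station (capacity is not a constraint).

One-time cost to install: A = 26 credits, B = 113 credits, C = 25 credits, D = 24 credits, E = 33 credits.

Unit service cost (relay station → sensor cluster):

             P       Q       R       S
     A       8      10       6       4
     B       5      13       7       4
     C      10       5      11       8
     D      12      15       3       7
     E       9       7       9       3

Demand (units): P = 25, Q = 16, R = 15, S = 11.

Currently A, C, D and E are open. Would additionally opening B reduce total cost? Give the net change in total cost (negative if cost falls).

Current service cost with {A, C, D, E}: 358.
Adding B: each sensor cluster re-picks its cheapest; new service cost 283, saving 75.
Extra fixed cost: 113. Net change = 113 − 75 = 38.
(Totals: 466 → 504.)

No — net change +38 (cost rises by 38).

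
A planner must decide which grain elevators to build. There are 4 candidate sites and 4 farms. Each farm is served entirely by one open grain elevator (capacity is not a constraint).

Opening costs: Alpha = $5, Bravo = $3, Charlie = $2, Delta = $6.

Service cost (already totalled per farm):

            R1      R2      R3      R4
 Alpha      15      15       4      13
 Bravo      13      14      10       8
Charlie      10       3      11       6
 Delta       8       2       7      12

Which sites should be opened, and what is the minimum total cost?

For any fixed open set, each farm goes to its cheapest open site; total = fixed + service.
{Alpha, Charlie}: R1→Charlie 10, R2→Charlie 3, R3→Alpha 4, R4→Charlie 6. Service 23; fixed 7; total 30.
{Charlie, Delta}: service 23 + fixed 8 = 31
{Charlie}: service 30 + fixed 2 = 32
{Alpha, Bravo, Charlie, Delta}: R1→Delta 8, R2→Delta 2, R3→Alpha 4, R4→Charlie 6. Service 20; fixed 16; total 36.
No other subset beats 30.

Open Alpha and Charlie; minimum total cost 30.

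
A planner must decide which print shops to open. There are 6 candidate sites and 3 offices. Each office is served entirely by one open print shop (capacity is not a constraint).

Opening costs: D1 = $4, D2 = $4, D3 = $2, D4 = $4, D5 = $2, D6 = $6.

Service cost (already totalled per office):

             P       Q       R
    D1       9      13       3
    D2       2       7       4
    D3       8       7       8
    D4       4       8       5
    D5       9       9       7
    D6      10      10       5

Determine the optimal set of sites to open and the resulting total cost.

For any fixed open set, each office goes to its cheapest open site; total = fixed + service.
{D2}: P→D2 2, Q→D2 7, R→D2 4. Service 13; fixed 4; total 17.
{D2, D3}: P→D2 2, Q→D2 7, R→D2 4. Service 13; fixed 6; total 19.
{D2, D5}: service 13 + fixed 6 = 19
{D1, D2, D3, D4, D5, D6}: service 12 + fixed 22 = 34
No other subset beats 17.

Open D2 only; minimum total cost 17.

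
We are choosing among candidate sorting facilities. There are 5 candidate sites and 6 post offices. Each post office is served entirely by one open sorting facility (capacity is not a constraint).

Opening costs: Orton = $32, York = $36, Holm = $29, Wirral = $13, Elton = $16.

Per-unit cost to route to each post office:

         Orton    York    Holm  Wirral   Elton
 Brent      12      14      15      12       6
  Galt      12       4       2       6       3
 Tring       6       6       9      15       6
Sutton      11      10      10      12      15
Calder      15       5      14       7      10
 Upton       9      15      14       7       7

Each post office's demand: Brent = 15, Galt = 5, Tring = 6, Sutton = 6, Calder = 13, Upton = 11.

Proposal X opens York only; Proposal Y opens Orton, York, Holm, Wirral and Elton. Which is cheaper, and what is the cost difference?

Proposal X: {York}: Brent→York 14·15=210, Galt→York 4·5=20, Tring→York 6·6=36, Sutton→York 10·6=60, Calder→York 5·13=65, Upton→York 15·11=165. Service 556; fixed 36; total 592.
Proposal Y: {Orton, York, Holm, Wirral, Elton}: Brent→Elton 6·15=90, Galt→Holm 2·5=10, Tring→Orton 6·6=36, Sutton→York 10·6=60, Calder→York 5·13=65, Upton→Wirral 7·11=77. Service 338; fixed 126; total 464.
Difference: |592 − 464| = 128.

Proposal Y is cheaper by 128.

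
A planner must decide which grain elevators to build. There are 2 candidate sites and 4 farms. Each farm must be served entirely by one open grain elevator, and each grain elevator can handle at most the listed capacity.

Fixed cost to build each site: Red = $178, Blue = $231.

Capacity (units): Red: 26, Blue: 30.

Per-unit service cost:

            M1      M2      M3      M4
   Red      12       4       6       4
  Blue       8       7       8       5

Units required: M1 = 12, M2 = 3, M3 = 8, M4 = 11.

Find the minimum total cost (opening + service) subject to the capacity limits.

Minimum total cost: 609

Open {Red, Blue}: M1→Blue 8·12=96, M2→Red 4·3=12, M3→Red 6·8=48, M4→Red 4·11=44.
Loads: Red carries 22/26, Blue carries 12/30. Service 200; fixed 409; total 609.
Next best feasible plan costs 618.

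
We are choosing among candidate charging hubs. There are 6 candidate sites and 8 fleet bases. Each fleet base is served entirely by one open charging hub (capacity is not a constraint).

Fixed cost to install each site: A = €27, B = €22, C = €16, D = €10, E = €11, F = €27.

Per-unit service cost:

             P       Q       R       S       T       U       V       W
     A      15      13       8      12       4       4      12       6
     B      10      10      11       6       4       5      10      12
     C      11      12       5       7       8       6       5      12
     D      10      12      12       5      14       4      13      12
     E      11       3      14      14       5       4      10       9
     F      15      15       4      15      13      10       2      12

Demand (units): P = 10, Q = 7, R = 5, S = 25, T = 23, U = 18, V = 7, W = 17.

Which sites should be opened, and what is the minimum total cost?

For any fixed open set, each fleet base goes to its cheapest open site; total = fixed + service.
{A, D, E, F}: P→D 10·10=100, Q→E 3·7=21, R→F 4·5=20, S→D 5·25=125, T→A 4·23=92, U→A 4·18=72, V→F 2·7=14, W→A 6·17=102. Service 546; fixed 75; total 621.
{A, C, D, E}: service 572 + fixed 64 = 636
{A, C, D, E, F}: P→D 10·10=100, Q→E 3·7=21, R→F 4·5=20, S→D 5·25=125, T→A 4·23=92, U→A 4·18=72, V→F 2·7=14, W→A 6·17=102. Service 546; fixed 91; total 637.
{A, B, C, D, E, F}: service 546 + fixed 113 = 659
No other subset beats 621.

Open A, D, E and F; minimum total cost 621.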